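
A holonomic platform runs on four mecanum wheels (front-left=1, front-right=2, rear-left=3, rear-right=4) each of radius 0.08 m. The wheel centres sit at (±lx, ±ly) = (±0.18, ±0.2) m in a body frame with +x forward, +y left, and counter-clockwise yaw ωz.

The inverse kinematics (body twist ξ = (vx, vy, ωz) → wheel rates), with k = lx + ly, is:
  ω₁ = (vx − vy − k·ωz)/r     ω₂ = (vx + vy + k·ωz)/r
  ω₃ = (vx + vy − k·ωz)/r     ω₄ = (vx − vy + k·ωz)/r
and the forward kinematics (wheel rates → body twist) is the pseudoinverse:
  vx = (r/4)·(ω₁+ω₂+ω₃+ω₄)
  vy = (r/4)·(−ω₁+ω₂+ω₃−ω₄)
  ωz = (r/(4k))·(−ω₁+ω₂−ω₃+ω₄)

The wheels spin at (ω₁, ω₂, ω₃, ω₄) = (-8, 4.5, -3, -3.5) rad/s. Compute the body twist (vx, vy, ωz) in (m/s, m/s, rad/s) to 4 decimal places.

k = lx + ly = 0.18 + 0.2 = 0.3800
ω₁+ω₂+ω₃+ω₄ = -10.0000  →  vx = (0.08/4)·-10.0000 = -0.2000
−ω₁+ω₂+ω₃−ω₄ = 13.0000  →  vy = (0.08/4)·13.0000 = 0.2600
−ω₁+ω₂−ω₃+ω₄ = 12.0000  →  ωz = (0.08/1.5200)·12.0000 = 0.6316

(-0.2000, 0.2600, 0.6316)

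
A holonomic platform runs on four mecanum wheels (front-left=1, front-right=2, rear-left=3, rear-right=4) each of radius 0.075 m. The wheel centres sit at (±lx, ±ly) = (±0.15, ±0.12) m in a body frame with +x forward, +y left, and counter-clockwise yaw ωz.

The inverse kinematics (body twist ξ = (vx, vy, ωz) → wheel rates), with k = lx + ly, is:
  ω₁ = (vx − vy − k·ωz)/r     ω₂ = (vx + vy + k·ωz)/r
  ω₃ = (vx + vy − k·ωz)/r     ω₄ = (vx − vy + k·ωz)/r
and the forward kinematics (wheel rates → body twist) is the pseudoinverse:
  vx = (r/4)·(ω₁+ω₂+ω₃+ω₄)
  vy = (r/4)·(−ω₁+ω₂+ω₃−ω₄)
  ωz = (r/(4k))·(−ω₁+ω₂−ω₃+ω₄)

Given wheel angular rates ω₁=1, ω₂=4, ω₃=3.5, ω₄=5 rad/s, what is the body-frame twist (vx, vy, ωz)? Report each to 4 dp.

(0.2531, 0.0281, 0.3125)

k = lx + ly = 0.15 + 0.12 = 0.2700
ω₁+ω₂+ω₃+ω₄ = 13.5000  →  vx = (0.075/4)·13.5000 = 0.2531
−ω₁+ω₂+ω₃−ω₄ = 1.5000  →  vy = (0.075/4)·1.5000 = 0.0281
−ω₁+ω₂−ω₃+ω₄ = 4.5000  →  ωz = (0.075/1.0800)·4.5000 = 0.3125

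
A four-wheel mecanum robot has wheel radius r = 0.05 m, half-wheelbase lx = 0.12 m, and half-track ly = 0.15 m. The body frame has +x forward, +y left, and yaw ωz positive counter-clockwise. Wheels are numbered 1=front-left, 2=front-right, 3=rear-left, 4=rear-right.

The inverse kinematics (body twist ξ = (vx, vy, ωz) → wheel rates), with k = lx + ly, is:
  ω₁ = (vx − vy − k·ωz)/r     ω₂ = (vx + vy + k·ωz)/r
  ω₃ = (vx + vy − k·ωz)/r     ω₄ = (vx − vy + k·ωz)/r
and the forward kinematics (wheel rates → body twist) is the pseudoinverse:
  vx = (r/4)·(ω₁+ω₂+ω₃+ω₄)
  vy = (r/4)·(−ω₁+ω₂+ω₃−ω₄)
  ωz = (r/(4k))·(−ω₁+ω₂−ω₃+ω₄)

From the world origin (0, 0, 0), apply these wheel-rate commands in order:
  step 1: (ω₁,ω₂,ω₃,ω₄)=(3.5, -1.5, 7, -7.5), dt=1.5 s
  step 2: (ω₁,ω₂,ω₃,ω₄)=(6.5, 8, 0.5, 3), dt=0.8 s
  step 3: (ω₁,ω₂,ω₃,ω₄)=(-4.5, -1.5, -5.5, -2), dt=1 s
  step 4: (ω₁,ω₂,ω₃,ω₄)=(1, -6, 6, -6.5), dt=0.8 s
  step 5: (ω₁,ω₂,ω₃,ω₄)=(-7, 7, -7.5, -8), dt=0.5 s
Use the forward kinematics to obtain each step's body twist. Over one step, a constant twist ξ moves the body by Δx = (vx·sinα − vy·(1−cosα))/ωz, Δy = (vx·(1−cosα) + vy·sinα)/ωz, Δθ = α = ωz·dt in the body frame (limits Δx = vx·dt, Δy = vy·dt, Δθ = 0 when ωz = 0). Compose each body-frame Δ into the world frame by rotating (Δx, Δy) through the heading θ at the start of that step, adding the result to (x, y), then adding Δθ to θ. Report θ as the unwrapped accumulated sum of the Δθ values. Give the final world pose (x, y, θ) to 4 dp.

step 1: ξ=(vx,vy,ωz)=(0.0188, 0.1187, -0.9028), dt=1.5 → body Δ=(0.1235, 0.1122, -1.3542) → world pose (0.1235, 0.1122, -1.3542)
step 2: ξ=(vx,vy,ωz)=(0.2250, -0.0125, 0.1852), dt=0.8 → body Δ=(0.1801, 0.0033, 0.1481) → world pose (0.1655, -0.0630, -1.2060)
step 3: ξ=(vx,vy,ωz)=(-0.1688, -0.0063, 0.3009), dt=1.0 → body Δ=(-0.1653, -0.0314, 0.3009) → world pose (0.0773, 0.0802, -0.9051)
step 4: ξ=(vx,vy,ωz)=(-0.0688, 0.0688, -0.9028), dt=0.8 → body Δ=(-0.0313, 0.0694, -0.7222) → world pose (0.1125, 0.1477, -1.6273)
step 5: ξ=(vx,vy,ωz)=(-0.1938, 0.1813, 0.6250), dt=0.5 → body Δ=(-0.1094, 0.0741, 0.3125) → world pose (0.1927, 0.2527, -1.3148)

(0.1927, 0.2527, -1.3148)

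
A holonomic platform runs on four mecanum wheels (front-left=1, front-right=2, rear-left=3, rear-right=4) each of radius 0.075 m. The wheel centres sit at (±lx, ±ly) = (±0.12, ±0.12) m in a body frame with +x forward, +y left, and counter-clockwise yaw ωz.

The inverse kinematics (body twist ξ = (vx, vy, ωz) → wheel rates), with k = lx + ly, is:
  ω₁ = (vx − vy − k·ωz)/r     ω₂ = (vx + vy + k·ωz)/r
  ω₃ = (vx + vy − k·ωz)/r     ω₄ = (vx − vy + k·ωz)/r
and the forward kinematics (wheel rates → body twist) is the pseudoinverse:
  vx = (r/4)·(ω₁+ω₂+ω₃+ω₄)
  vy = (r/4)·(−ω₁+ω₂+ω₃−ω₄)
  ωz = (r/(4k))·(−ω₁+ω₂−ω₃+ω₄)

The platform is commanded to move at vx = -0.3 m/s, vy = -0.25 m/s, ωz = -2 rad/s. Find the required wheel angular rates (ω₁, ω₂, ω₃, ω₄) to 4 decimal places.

(5.7333, -13.7333, -0.9333, -7.0667)

k = lx + ly = 0.12 + 0.12 = 0.2400;  k·ωz = 0.2400·-2 = -0.4800
ω₁ (FL) = (vx − vy − k·ωz)/r = 0.4300/0.075 = 5.7333
ω₂ (FR) = (vx + vy + k·ωz)/r = -1.0300/0.075 = -13.7333
ω₃ (RL) = (vx + vy − k·ωz)/r = -0.0700/0.075 = -0.9333
ω₄ (RR) = (vx − vy + k·ωz)/r = -0.5300/0.075 = -7.0667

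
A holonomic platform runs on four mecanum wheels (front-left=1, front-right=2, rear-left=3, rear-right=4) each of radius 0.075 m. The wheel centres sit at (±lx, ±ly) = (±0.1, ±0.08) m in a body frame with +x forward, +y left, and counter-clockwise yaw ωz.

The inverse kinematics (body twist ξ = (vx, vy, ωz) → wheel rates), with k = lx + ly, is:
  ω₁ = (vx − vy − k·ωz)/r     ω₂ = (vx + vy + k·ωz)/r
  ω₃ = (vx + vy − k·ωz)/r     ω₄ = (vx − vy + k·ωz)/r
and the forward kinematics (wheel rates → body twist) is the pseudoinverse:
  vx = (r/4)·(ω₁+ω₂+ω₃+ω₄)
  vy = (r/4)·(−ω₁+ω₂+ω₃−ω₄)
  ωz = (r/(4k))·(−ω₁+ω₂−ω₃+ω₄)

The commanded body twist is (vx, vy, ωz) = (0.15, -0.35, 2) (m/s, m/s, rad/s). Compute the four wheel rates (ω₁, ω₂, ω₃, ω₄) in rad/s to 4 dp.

k = lx + ly = 0.1 + 0.08 = 0.1800;  k·ωz = 0.1800·2 = 0.3600
ω₁ (FL) = (vx − vy − k·ωz)/r = 0.1400/0.075 = 1.8667
ω₂ (FR) = (vx + vy + k·ωz)/r = 0.1600/0.075 = 2.1333
ω₃ (RL) = (vx + vy − k·ωz)/r = -0.5600/0.075 = -7.4667
ω₄ (RR) = (vx − vy + k·ωz)/r = 0.8600/0.075 = 11.4667

(1.8667, 2.1333, -7.4667, 11.4667)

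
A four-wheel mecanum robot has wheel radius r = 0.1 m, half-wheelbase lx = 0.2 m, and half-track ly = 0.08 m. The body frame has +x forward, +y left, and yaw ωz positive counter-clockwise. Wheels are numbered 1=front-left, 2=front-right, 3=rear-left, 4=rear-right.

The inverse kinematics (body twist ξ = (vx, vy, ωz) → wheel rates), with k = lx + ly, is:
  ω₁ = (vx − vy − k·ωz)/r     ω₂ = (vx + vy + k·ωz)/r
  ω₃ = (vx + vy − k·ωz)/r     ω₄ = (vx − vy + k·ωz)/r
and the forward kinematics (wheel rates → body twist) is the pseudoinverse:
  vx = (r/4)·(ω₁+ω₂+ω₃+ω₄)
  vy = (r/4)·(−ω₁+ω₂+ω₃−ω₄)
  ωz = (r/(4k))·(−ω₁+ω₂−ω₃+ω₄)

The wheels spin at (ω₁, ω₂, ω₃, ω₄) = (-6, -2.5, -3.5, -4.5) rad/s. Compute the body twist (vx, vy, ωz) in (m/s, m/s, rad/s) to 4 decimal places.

k = lx + ly = 0.2 + 0.08 = 0.2800
ω₁+ω₂+ω₃+ω₄ = -16.5000  →  vx = (0.1/4)·-16.5000 = -0.4125
−ω₁+ω₂+ω₃−ω₄ = 4.5000  →  vy = (0.1/4)·4.5000 = 0.1125
−ω₁+ω₂−ω₃+ω₄ = 2.5000  →  ωz = (0.1/1.1200)·2.5000 = 0.2232

(-0.4125, 0.1125, 0.2232)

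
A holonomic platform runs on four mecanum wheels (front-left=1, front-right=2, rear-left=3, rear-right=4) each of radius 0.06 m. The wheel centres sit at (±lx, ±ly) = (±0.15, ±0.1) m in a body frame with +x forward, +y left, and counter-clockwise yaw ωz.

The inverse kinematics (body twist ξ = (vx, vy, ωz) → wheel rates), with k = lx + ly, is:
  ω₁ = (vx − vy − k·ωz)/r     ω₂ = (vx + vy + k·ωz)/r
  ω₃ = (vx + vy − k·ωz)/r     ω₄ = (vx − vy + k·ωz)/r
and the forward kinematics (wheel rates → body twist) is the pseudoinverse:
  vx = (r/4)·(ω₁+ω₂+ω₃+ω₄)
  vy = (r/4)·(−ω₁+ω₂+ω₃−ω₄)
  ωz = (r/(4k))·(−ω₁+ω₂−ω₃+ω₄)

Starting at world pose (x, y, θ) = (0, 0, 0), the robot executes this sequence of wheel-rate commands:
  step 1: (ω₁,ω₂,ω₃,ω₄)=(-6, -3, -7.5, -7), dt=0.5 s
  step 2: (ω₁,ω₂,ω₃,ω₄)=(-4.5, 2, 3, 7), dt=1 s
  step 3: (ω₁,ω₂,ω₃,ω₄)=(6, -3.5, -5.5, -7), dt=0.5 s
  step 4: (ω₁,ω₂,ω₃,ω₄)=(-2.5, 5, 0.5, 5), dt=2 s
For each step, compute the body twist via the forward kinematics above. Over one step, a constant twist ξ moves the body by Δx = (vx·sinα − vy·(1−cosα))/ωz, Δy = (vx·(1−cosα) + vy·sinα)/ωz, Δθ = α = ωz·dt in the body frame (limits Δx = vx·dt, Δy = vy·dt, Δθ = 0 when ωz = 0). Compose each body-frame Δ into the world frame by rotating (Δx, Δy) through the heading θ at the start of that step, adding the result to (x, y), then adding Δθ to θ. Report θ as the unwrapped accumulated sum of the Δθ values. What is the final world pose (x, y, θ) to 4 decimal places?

step 1: ξ=(vx,vy,ωz)=(-0.3525, 0.0375, 0.2100), dt=0.5 → body Δ=(-0.1769, 0.0095, 0.1050) → world pose (-0.1769, 0.0095, 0.1050)
step 2: ξ=(vx,vy,ωz)=(0.1125, 0.0375, 0.6300), dt=1.0 → body Δ=(0.0938, 0.0693, 0.6300) → world pose (-0.0909, 0.0883, 0.7350)
step 3: ξ=(vx,vy,ωz)=(-0.1500, -0.1200, -0.6600), dt=0.5 → body Δ=(-0.0835, -0.0467, -0.3300) → world pose (-0.1215, -0.0023, 0.4050)
step 4: ξ=(vx,vy,ωz)=(0.1200, 0.0450, 0.7200), dt=2.0 → body Δ=(0.1109, 0.2069, 1.4400) → world pose (-0.1011, 0.2315, 1.8450)

(-0.1011, 0.2315, 1.8450)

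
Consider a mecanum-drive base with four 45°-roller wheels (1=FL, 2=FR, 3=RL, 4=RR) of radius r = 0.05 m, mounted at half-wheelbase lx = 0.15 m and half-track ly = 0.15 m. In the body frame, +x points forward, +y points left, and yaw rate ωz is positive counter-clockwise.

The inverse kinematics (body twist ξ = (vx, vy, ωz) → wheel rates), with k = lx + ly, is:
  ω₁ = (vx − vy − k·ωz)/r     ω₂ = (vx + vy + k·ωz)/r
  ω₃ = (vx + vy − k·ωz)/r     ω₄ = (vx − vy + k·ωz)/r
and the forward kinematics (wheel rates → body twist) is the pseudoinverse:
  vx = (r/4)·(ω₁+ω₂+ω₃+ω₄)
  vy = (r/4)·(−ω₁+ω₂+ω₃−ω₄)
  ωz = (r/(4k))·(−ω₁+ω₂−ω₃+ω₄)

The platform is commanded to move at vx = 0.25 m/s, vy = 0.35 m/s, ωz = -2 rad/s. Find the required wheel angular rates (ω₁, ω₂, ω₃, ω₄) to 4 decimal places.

k = lx + ly = 0.15 + 0.15 = 0.3000;  k·ωz = 0.3000·-2 = -0.6000
ω₁ (FL) = (vx − vy − k·ωz)/r = 0.5000/0.05 = 10.0000
ω₂ (FR) = (vx + vy + k·ωz)/r = 0.0000/0.05 = 0.0000
ω₃ (RL) = (vx + vy − k·ωz)/r = 1.2000/0.05 = 24.0000
ω₄ (RR) = (vx − vy + k·ωz)/r = -0.7000/0.05 = -14.0000

(10.0000, 0.0000, 24.0000, -14.0000)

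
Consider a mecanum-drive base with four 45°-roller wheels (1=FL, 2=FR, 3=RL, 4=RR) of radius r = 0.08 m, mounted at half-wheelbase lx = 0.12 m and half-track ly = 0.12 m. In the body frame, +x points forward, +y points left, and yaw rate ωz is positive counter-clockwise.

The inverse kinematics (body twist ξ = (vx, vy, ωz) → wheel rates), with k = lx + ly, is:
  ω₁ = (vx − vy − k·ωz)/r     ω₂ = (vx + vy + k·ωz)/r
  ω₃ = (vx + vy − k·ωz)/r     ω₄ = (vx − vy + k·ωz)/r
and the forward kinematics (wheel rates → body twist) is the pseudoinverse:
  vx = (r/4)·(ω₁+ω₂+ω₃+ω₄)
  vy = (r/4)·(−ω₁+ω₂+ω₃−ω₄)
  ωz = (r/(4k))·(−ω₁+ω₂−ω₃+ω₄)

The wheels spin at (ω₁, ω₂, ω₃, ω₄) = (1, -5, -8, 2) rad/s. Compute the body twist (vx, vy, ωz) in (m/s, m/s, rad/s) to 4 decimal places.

(-0.2000, -0.3200, 0.3333)

k = lx + ly = 0.12 + 0.12 = 0.2400
ω₁+ω₂+ω₃+ω₄ = -10.0000  →  vx = (0.08/4)·-10.0000 = -0.2000
−ω₁+ω₂+ω₃−ω₄ = -16.0000  →  vy = (0.08/4)·-16.0000 = -0.3200
−ω₁+ω₂−ω₃+ω₄ = 4.0000  →  ωz = (0.08/0.9600)·4.0000 = 0.3333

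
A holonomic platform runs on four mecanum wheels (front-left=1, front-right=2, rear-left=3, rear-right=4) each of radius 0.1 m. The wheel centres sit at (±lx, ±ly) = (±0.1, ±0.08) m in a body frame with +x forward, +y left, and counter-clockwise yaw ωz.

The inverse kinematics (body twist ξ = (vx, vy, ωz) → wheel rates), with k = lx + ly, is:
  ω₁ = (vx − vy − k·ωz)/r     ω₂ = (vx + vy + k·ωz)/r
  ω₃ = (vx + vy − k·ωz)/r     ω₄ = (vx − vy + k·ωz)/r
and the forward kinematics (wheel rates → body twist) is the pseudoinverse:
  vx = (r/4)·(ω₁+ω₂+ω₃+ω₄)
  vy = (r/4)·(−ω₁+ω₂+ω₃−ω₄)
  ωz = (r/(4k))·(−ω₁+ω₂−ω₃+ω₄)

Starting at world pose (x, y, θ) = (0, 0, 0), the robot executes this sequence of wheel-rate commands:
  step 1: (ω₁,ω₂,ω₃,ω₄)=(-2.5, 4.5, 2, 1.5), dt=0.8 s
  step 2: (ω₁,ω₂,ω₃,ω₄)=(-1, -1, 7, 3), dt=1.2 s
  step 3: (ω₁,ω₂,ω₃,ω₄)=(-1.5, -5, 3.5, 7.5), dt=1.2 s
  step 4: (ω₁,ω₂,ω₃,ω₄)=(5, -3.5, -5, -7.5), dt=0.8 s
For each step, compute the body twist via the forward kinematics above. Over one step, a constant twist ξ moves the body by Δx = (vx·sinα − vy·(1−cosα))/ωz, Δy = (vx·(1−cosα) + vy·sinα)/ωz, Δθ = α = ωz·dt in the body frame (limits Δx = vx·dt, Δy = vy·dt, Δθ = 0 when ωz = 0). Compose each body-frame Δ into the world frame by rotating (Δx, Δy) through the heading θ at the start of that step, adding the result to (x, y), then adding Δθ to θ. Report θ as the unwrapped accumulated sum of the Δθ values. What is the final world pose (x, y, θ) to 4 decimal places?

(0.1431, 0.1565, -1.0833)

step 1: ξ=(vx,vy,ωz)=(0.1375, 0.1875, 0.9028), dt=0.8 → body Δ=(0.0488, 0.1753, 0.7222) → world pose (0.0488, 0.1753, 0.7222)
step 2: ξ=(vx,vy,ωz)=(0.2000, 0.1000, -0.5556), dt=1.2 → body Δ=(0.2612, 0.0342, -0.6667) → world pose (0.2222, 0.3736, 0.0556)
step 3: ξ=(vx,vy,ωz)=(0.1125, -0.1875, 0.0694), dt=1.2 → body Δ=(0.1442, -0.2191, 0.0833) → world pose (0.3783, 0.1629, 0.1389)
step 4: ξ=(vx,vy,ωz)=(-0.2750, -0.1500, -1.5278), dt=0.8 → body Δ=(-0.2338, 0.0262, -1.2222) → world pose (0.1431, 0.1565, -1.0833)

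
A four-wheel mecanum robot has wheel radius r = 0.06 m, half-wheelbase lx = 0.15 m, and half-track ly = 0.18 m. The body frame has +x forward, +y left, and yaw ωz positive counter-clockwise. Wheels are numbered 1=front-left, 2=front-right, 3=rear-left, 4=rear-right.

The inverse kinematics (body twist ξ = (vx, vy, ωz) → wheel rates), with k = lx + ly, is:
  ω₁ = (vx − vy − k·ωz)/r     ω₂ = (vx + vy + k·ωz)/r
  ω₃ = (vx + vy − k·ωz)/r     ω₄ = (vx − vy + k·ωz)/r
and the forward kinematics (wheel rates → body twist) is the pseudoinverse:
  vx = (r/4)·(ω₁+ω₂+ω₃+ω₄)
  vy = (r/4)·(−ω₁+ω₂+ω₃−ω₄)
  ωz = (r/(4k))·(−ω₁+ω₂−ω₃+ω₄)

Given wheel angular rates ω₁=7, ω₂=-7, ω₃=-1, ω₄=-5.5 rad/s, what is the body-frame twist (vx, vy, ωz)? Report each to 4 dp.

k = lx + ly = 0.15 + 0.18 = 0.3300
ω₁+ω₂+ω₃+ω₄ = -6.5000  →  vx = (0.06/4)·-6.5000 = -0.0975
−ω₁+ω₂+ω₃−ω₄ = -9.5000  →  vy = (0.06/4)·-9.5000 = -0.1425
−ω₁+ω₂−ω₃+ω₄ = -18.5000  →  ωz = (0.06/1.3200)·-18.5000 = -0.8409

(-0.0975, -0.1425, -0.8409)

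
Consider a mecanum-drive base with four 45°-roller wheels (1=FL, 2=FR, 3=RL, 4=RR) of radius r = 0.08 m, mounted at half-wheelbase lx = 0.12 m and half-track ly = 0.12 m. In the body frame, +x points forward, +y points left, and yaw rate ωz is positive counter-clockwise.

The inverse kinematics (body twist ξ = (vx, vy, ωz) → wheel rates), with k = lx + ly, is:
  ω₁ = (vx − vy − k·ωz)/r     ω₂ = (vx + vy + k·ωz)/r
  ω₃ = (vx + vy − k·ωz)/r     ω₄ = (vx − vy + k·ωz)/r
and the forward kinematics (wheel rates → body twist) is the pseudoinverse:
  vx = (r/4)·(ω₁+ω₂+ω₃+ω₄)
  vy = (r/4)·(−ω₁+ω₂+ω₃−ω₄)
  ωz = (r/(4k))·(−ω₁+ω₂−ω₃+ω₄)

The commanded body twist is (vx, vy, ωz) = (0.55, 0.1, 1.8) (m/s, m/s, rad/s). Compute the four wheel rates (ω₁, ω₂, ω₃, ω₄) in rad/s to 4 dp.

k = lx + ly = 0.12 + 0.12 = 0.2400;  k·ωz = 0.2400·1.8 = 0.4320
ω₁ (FL) = (vx − vy − k·ωz)/r = 0.0180/0.08 = 0.2250
ω₂ (FR) = (vx + vy + k·ωz)/r = 1.0820/0.08 = 13.5250
ω₃ (RL) = (vx + vy − k·ωz)/r = 0.2180/0.08 = 2.7250
ω₄ (RR) = (vx − vy + k·ωz)/r = 0.8820/0.08 = 11.0250

(0.2250, 13.5250, 2.7250, 11.0250)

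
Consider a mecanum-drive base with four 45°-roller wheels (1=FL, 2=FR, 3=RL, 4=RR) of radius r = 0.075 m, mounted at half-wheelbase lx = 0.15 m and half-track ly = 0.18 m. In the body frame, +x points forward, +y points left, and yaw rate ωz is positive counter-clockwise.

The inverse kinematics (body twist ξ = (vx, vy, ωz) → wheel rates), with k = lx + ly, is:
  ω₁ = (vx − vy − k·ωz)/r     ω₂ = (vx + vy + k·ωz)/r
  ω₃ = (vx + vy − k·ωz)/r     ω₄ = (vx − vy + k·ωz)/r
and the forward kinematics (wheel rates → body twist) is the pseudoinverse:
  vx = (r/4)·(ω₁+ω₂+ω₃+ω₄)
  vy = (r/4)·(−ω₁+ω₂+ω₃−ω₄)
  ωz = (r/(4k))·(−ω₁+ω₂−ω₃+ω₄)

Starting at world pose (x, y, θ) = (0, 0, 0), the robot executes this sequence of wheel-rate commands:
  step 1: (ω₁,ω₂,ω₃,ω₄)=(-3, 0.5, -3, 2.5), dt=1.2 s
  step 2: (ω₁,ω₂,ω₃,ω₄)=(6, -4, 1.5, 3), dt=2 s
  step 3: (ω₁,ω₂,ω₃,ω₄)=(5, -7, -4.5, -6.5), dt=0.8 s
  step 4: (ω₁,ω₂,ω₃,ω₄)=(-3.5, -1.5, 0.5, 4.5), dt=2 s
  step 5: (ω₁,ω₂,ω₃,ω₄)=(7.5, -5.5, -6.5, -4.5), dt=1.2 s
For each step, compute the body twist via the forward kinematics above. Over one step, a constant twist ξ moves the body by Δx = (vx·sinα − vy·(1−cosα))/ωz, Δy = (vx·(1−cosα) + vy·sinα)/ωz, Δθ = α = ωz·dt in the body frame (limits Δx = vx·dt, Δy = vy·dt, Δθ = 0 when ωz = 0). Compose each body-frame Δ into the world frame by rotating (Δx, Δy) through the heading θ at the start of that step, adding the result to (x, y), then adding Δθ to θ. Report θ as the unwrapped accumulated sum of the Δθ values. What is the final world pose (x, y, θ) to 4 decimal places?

step 1: ξ=(vx,vy,ωz)=(-0.0562, -0.0375, 0.5114), dt=1.2 → body Δ=(-0.0500, -0.0623, 0.6136) → world pose (-0.0500, -0.0623, 0.6136)
step 2: ξ=(vx,vy,ωz)=(0.1219, -0.2156, -0.4830), dt=2.0 → body Δ=(0.0150, -0.4761, -0.9659) → world pose (0.2365, -0.4429, -0.3523)
step 3: ξ=(vx,vy,ωz)=(-0.2437, -0.1875, -0.7955), dt=0.8 → body Δ=(-0.2282, -0.0801, -0.6364) → world pose (-0.0054, -0.4393, -0.9886)
step 4: ξ=(vx,vy,ωz)=(0.0000, -0.0375, 0.3409), dt=2.0 → body Δ=(0.0246, -0.0693, 0.6818) → world pose (-0.0498, -0.4980, -0.3068)
step 5: ξ=(vx,vy,ωz)=(-0.1687, -0.2812, -0.6250), dt=1.2 → body Δ=(-0.3048, -0.2343, -0.7500) → world pose (-0.4111, -0.6293, -1.0568)

(-0.4111, -0.6293, -1.0568)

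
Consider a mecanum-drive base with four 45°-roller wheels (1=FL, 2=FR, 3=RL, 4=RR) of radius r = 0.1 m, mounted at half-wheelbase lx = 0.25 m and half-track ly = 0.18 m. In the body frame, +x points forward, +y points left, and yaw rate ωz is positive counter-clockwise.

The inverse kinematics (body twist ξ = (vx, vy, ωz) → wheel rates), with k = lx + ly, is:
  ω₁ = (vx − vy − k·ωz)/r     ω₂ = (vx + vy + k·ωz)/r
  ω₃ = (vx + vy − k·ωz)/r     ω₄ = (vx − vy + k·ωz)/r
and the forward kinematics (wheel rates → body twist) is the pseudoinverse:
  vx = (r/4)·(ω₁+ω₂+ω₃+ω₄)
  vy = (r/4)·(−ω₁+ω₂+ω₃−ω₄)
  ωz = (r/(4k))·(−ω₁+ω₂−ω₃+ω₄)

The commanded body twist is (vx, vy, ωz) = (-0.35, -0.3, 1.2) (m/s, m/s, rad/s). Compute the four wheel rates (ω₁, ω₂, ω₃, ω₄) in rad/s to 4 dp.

k = lx + ly = 0.25 + 0.18 = 0.4300;  k·ωz = 0.4300·1.2 = 0.5160
ω₁ (FL) = (vx − vy − k·ωz)/r = -0.5660/0.1 = -5.6600
ω₂ (FR) = (vx + vy + k·ωz)/r = -0.1340/0.1 = -1.3400
ω₃ (RL) = (vx + vy − k·ωz)/r = -1.1660/0.1 = -11.6600
ω₄ (RR) = (vx − vy + k·ωz)/r = 0.4660/0.1 = 4.6600

(-5.6600, -1.3400, -11.6600, 4.6600)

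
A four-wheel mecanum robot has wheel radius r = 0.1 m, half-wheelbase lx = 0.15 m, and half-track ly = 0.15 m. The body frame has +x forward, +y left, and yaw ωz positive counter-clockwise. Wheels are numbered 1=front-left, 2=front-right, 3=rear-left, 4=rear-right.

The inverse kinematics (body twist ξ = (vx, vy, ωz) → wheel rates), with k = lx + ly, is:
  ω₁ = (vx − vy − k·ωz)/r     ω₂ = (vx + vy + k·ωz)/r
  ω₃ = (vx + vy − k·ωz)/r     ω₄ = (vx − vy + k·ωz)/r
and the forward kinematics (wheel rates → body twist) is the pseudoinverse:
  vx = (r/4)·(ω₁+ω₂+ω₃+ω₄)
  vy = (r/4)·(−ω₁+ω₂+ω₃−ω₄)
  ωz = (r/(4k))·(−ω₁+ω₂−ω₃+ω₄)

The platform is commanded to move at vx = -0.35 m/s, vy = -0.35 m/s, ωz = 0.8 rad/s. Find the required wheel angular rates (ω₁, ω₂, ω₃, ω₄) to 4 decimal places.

(-2.4000, -4.6000, -9.4000, 2.4000)

k = lx + ly = 0.15 + 0.15 = 0.3000;  k·ωz = 0.3000·0.8 = 0.2400
ω₁ (FL) = (vx − vy − k·ωz)/r = -0.2400/0.1 = -2.4000
ω₂ (FR) = (vx + vy + k·ωz)/r = -0.4600/0.1 = -4.6000
ω₃ (RL) = (vx + vy − k·ωz)/r = -0.9400/0.1 = -9.4000
ω₄ (RR) = (vx − vy + k·ωz)/r = 0.2400/0.1 = 2.4000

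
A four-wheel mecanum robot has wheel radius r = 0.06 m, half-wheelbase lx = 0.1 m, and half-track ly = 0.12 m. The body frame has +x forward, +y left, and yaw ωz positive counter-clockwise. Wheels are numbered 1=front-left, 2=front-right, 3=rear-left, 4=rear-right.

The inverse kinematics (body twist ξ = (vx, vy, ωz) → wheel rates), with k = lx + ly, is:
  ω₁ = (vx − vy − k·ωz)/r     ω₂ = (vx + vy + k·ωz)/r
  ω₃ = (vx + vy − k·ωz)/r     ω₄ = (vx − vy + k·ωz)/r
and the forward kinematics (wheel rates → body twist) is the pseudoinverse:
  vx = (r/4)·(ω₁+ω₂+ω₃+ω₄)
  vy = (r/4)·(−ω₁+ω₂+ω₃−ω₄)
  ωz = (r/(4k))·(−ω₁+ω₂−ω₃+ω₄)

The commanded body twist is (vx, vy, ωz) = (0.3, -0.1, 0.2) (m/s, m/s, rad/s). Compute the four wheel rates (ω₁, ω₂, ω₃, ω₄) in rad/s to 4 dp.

k = lx + ly = 0.1 + 0.12 = 0.2200;  k·ωz = 0.2200·0.2 = 0.0440
ω₁ (FL) = (vx − vy − k·ωz)/r = 0.3560/0.06 = 5.9333
ω₂ (FR) = (vx + vy + k·ωz)/r = 0.2440/0.06 = 4.0667
ω₃ (RL) = (vx + vy − k·ωz)/r = 0.1560/0.06 = 2.6000
ω₄ (RR) = (vx − vy + k·ωz)/r = 0.4440/0.06 = 7.4000

(5.9333, 4.0667, 2.6000, 7.4000)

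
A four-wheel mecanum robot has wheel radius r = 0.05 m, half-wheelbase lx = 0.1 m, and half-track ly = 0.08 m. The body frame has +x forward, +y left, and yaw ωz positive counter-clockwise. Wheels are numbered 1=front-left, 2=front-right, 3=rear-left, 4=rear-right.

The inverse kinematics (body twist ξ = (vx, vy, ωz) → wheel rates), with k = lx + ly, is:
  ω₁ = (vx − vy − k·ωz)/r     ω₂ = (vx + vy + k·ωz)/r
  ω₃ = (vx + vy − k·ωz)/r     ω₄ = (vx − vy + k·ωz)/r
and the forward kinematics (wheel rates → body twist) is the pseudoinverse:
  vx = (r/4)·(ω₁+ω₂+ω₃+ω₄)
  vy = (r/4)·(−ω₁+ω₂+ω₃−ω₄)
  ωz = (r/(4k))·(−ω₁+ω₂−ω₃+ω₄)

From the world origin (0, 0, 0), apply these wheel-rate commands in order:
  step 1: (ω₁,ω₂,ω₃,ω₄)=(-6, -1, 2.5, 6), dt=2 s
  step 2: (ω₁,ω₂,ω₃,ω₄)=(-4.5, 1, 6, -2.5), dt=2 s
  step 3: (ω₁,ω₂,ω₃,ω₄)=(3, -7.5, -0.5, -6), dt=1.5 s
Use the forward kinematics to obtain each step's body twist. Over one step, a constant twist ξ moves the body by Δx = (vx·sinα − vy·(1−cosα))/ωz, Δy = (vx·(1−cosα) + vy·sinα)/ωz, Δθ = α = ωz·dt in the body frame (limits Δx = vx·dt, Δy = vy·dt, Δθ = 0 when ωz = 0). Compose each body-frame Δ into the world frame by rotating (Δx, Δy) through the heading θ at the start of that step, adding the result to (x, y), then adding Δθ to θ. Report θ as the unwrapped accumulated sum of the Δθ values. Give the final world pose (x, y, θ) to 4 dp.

(-0.4659, 0.1745, -0.9028)

step 1: ξ=(vx,vy,ωz)=(0.0187, 0.0187, 0.5903), dt=2.0 → body Δ=(0.0097, 0.0491, 1.1806) → world pose (0.0097, 0.0491, 1.1806)
step 2: ξ=(vx,vy,ωz)=(0.0000, 0.1750, -0.2083), dt=2.0 → body Δ=(0.0719, 0.3400, -0.4167) → world pose (-0.2774, 0.2448, 0.7639)
step 3: ξ=(vx,vy,ωz)=(-0.1375, -0.0625, -1.1111), dt=1.5 → body Δ=(-0.1848, 0.0796, -1.6667) → world pose (-0.4659, 0.1745, -0.9028)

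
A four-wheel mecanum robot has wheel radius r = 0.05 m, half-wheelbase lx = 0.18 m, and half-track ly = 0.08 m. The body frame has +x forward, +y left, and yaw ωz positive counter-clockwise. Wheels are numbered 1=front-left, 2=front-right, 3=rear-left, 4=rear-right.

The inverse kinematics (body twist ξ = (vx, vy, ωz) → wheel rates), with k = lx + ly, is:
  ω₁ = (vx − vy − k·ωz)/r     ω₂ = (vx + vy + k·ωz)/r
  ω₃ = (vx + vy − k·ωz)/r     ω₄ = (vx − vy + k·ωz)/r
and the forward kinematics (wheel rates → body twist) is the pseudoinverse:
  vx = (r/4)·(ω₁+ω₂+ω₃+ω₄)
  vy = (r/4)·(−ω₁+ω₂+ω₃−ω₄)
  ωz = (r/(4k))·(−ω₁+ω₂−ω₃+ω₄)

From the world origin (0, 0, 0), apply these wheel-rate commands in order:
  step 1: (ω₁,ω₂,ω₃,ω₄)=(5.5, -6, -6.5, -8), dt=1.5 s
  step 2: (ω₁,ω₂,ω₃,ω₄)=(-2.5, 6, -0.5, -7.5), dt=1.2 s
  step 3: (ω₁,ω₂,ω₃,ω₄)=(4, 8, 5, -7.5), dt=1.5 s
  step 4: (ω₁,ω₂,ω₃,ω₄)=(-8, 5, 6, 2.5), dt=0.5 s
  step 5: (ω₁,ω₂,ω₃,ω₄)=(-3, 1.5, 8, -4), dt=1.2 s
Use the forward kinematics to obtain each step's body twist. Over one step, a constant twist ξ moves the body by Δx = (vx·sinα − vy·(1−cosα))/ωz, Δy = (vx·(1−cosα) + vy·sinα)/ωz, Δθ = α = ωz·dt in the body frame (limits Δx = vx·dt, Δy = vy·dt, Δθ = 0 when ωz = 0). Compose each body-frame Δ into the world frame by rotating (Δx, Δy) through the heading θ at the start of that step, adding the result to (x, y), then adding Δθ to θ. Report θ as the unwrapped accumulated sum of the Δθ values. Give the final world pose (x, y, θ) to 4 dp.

(0.5210, 0.1024, -1.6683)

step 1: ξ=(vx,vy,ωz)=(-0.1875, -0.1250, -0.6250), dt=1.5 → body Δ=(-0.3235, -0.0388, -0.9375) → world pose (-0.3235, -0.0388, -0.9375)
step 2: ξ=(vx,vy,ωz)=(-0.0562, 0.1938, 0.0721), dt=1.2 → body Δ=(-0.0775, 0.2293, 0.0865) → world pose (-0.1845, 0.1594, -0.8510)
step 3: ξ=(vx,vy,ωz)=(0.1188, 0.2062, -0.4087), dt=1.5 → body Δ=(0.2591, 0.2375, -0.6130) → world pose (0.1649, 0.1211, -1.4639)
step 4: ξ=(vx,vy,ωz)=(0.0688, 0.2063, 0.4567), dt=0.5 → body Δ=(0.0224, 0.1061, 0.2284) → world pose (0.2728, 0.1102, -1.2356)
step 5: ξ=(vx,vy,ωz)=(0.0312, 0.2063, -0.3606), dt=1.2 → body Δ=(0.0891, 0.2319, -0.4327) → world pose (0.5210, 0.1024, -1.6683)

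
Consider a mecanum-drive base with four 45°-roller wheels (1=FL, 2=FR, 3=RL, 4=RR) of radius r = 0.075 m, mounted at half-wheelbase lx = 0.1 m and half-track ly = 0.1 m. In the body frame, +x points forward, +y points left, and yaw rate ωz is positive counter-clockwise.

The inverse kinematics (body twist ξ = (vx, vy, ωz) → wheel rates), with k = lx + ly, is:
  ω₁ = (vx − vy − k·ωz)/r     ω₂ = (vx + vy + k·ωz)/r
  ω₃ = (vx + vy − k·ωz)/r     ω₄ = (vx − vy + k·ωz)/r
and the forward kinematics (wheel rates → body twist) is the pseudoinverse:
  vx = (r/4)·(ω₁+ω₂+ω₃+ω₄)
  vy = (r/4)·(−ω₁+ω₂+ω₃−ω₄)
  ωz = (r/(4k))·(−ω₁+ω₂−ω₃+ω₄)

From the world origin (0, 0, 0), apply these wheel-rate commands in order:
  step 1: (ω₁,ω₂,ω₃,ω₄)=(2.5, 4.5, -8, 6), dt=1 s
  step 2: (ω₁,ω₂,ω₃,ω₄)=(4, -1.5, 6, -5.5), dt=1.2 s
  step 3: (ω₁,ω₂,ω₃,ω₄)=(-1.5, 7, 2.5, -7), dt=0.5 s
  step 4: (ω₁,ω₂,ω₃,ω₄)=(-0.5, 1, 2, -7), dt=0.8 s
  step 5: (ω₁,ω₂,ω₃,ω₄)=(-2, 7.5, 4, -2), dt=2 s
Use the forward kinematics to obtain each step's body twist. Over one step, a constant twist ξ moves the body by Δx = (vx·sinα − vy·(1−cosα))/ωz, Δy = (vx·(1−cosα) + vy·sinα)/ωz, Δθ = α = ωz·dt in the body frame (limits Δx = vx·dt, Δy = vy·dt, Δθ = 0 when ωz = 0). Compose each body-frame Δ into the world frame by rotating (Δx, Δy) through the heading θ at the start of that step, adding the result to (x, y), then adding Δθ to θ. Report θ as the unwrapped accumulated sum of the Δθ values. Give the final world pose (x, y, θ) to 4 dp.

(0.9043, 0.6080, -0.3656)

step 1: ξ=(vx,vy,ωz)=(0.0937, -0.2250, 1.5000), dt=1.0 → body Δ=(0.2017, -0.0915, 1.5000) → world pose (0.2017, -0.0915, 1.5000)
step 2: ξ=(vx,vy,ωz)=(0.0562, 0.1125, -1.5937), dt=1.2 → body Δ=(0.1275, 0.0194, -1.9125) → world pose (0.1914, 0.0370, -0.4125)
step 3: ξ=(vx,vy,ωz)=(0.0188, 0.3375, -0.0938), dt=0.5 → body Δ=(0.0133, 0.1685, -0.0469) → world pose (0.2712, 0.1860, -0.4594)
step 4: ξ=(vx,vy,ωz)=(-0.0844, 0.1969, -0.7031), dt=0.8 → body Δ=(-0.0209, 0.1678, -0.5625) → world pose (0.3269, 0.3457, -1.0219)
step 5: ξ=(vx,vy,ωz)=(0.1406, 0.2906, 0.3281), dt=2.0 → body Δ=(0.0775, 0.6294, 0.6562) → world pose (0.9043, 0.6080, -0.3656)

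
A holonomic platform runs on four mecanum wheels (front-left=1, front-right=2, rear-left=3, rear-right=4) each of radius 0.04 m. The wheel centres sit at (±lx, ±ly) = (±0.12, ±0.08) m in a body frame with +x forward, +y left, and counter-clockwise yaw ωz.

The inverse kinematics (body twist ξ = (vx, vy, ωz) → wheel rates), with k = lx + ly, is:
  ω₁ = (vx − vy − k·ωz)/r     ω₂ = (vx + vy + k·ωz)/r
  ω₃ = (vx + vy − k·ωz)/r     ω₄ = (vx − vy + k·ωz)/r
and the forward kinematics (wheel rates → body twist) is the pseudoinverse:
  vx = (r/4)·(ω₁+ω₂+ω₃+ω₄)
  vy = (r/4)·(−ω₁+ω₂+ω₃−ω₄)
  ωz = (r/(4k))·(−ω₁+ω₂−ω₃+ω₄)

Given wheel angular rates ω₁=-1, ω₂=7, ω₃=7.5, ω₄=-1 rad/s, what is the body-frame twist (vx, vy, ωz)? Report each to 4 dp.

(0.1250, 0.1650, -0.0250)

k = lx + ly = 0.12 + 0.08 = 0.2000
ω₁+ω₂+ω₃+ω₄ = 12.5000  →  vx = (0.04/4)·12.5000 = 0.1250
−ω₁+ω₂+ω₃−ω₄ = 16.5000  →  vy = (0.04/4)·16.5000 = 0.1650
−ω₁+ω₂−ω₃+ω₄ = -0.5000  →  ωz = (0.04/0.8000)·-0.5000 = -0.0250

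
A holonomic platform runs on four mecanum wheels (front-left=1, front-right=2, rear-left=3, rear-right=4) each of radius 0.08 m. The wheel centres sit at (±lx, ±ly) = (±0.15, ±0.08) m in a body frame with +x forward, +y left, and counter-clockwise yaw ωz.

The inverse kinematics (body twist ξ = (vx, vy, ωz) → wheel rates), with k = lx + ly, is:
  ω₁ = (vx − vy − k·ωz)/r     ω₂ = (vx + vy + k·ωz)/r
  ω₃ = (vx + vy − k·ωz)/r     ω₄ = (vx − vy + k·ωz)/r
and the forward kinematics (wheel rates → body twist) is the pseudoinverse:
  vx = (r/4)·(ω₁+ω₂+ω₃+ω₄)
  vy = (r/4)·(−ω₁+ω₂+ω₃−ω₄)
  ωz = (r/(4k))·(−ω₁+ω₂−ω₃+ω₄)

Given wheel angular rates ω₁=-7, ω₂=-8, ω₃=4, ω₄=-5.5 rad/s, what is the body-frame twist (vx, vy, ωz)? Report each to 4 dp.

(-0.3300, 0.1700, -0.9130)

k = lx + ly = 0.15 + 0.08 = 0.2300
ω₁+ω₂+ω₃+ω₄ = -16.5000  →  vx = (0.08/4)·-16.5000 = -0.3300
−ω₁+ω₂+ω₃−ω₄ = 8.5000  →  vy = (0.08/4)·8.5000 = 0.1700
−ω₁+ω₂−ω₃+ω₄ = -10.5000  →  ωz = (0.08/0.9200)·-10.5000 = -0.9130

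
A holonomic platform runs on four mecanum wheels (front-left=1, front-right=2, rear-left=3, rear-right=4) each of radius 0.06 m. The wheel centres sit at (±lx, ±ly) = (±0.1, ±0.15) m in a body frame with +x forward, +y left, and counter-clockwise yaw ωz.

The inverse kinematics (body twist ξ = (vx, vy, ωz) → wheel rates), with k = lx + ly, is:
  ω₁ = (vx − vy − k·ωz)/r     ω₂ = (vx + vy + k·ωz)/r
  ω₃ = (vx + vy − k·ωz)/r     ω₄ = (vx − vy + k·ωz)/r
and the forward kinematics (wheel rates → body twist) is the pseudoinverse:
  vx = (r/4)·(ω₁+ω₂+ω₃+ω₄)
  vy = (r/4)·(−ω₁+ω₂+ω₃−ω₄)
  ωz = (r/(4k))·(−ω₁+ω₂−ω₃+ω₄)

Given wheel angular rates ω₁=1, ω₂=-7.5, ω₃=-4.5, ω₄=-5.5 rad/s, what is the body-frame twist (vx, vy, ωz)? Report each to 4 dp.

(-0.2475, -0.1125, -0.5700)

k = lx + ly = 0.1 + 0.15 = 0.2500
ω₁+ω₂+ω₃+ω₄ = -16.5000  →  vx = (0.06/4)·-16.5000 = -0.2475
−ω₁+ω₂+ω₃−ω₄ = -7.5000  →  vy = (0.06/4)·-7.5000 = -0.1125
−ω₁+ω₂−ω₃+ω₄ = -9.5000  →  ωz = (0.06/1.0000)·-9.5000 = -0.5700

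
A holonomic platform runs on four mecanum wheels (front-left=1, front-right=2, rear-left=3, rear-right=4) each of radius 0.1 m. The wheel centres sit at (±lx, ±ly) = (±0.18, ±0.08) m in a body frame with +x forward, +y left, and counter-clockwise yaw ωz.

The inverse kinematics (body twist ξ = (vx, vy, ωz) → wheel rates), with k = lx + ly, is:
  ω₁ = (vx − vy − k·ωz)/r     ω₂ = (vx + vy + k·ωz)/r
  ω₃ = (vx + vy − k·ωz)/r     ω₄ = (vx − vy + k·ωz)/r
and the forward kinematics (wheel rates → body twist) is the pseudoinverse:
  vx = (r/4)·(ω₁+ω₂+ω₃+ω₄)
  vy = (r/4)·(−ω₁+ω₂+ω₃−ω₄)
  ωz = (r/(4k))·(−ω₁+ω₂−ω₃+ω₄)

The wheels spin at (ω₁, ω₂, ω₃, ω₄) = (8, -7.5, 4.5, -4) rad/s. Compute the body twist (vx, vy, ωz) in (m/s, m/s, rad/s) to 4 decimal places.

k = lx + ly = 0.18 + 0.08 = 0.2600
ω₁+ω₂+ω₃+ω₄ = 1.0000  →  vx = (0.1/4)·1.0000 = 0.0250
−ω₁+ω₂+ω₃−ω₄ = -7.0000  →  vy = (0.1/4)·-7.0000 = -0.1750
−ω₁+ω₂−ω₃+ω₄ = -24.0000  →  ωz = (0.1/1.0400)·-24.0000 = -2.3077

(0.0250, -0.1750, -2.3077)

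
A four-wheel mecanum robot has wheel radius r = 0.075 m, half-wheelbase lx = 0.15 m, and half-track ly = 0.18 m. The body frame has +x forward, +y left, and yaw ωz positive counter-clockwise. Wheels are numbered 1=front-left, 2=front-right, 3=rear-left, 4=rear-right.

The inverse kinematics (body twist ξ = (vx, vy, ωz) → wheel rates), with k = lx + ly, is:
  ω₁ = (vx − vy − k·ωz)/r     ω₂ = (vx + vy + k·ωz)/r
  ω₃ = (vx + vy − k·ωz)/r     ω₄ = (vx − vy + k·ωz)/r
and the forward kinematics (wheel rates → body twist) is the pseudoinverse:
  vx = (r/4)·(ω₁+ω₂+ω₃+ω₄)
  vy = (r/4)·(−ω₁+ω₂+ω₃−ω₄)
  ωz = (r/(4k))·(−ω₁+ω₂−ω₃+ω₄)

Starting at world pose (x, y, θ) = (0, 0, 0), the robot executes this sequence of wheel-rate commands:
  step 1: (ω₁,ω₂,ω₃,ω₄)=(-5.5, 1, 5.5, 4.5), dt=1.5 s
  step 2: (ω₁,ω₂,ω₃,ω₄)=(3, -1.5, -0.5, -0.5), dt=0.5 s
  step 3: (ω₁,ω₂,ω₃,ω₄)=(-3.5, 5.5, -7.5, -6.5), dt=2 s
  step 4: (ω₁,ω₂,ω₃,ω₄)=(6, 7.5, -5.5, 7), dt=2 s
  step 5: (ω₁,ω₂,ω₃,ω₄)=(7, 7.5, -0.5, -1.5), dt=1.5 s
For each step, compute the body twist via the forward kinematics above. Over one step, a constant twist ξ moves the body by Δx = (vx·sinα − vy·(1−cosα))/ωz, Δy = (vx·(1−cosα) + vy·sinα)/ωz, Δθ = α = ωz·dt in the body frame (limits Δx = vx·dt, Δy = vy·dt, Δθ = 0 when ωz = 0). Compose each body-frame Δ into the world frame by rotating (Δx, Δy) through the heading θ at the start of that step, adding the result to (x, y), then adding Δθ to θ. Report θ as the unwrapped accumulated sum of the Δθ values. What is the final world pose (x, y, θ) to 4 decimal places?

step 1: ξ=(vx,vy,ωz)=(0.1031, 0.1406, 0.3125), dt=1.5 → body Δ=(0.1005, 0.2389, 0.4688) → world pose (0.1005, 0.2389, 0.4688)
step 2: ξ=(vx,vy,ωz)=(0.0094, -0.0844, -0.2557), dt=0.5 → body Δ=(0.0020, -0.0424, -0.1278) → world pose (0.1215, 0.2020, 0.3409)
step 3: ξ=(vx,vy,ωz)=(-0.2250, 0.1500, 0.5682), dt=2.0 → body Δ=(-0.5121, 0.0102, 1.1364) → world pose (-0.3646, 0.0403, 1.4773)
step 4: ξ=(vx,vy,ωz)=(0.2812, -0.2062, 0.7955), dt=2.0 → body Δ=(0.6180, 0.1014, 1.5909) → world pose (-0.4079, 0.6651, 3.0682)
step 5: ξ=(vx,vy,ωz)=(0.2344, 0.0281, -0.0284), dt=1.5 → body Δ=(0.3524, 0.0347, -0.0426) → world pose (-0.7618, 0.6564, 3.0256)

(-0.7618, 0.6564, 3.0256)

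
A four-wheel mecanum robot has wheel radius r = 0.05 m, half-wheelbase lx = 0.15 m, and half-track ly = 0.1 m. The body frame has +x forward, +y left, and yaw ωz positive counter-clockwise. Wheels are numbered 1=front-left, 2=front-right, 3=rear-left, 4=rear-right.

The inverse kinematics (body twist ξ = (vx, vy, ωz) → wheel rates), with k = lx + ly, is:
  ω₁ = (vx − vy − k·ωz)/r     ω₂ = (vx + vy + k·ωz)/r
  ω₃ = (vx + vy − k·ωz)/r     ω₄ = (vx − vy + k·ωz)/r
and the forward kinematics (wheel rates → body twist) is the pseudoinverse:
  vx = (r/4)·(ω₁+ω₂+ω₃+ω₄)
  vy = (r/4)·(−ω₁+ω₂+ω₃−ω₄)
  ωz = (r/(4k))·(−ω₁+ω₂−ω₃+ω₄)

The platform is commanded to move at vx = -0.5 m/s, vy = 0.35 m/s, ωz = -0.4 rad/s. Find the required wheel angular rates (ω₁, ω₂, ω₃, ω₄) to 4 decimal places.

k = lx + ly = 0.15 + 0.1 = 0.2500;  k·ωz = 0.2500·-0.4 = -0.1000
ω₁ (FL) = (vx − vy − k·ωz)/r = -0.7500/0.05 = -15.0000
ω₂ (FR) = (vx + vy + k·ωz)/r = -0.2500/0.05 = -5.0000
ω₃ (RL) = (vx + vy − k·ωz)/r = -0.0500/0.05 = -1.0000
ω₄ (RR) = (vx − vy + k·ωz)/r = -0.9500/0.05 = -19.0000

(-15.0000, -5.0000, -1.0000, -19.0000)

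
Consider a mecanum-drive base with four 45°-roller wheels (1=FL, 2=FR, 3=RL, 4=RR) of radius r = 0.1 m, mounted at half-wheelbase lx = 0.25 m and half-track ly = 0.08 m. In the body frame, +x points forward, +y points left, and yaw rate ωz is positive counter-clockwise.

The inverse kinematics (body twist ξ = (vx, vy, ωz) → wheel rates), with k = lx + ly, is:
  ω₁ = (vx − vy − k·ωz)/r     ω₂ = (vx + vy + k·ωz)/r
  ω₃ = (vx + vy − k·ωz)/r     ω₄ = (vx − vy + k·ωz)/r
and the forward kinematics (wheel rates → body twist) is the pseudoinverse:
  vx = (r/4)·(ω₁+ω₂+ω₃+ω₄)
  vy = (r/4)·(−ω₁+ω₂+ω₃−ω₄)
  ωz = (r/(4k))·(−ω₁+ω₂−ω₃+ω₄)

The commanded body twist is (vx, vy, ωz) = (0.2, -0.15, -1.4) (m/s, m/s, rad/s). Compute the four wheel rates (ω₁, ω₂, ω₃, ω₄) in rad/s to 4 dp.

(8.1200, -4.1200, 5.1200, -1.1200)

k = lx + ly = 0.25 + 0.08 = 0.3300;  k·ωz = 0.3300·-1.4 = -0.4620
ω₁ (FL) = (vx − vy − k·ωz)/r = 0.8120/0.1 = 8.1200
ω₂ (FR) = (vx + vy + k·ωz)/r = -0.4120/0.1 = -4.1200
ω₃ (RL) = (vx + vy − k·ωz)/r = 0.5120/0.1 = 5.1200
ω₄ (RR) = (vx − vy + k·ωz)/r = -0.1120/0.1 = -1.1200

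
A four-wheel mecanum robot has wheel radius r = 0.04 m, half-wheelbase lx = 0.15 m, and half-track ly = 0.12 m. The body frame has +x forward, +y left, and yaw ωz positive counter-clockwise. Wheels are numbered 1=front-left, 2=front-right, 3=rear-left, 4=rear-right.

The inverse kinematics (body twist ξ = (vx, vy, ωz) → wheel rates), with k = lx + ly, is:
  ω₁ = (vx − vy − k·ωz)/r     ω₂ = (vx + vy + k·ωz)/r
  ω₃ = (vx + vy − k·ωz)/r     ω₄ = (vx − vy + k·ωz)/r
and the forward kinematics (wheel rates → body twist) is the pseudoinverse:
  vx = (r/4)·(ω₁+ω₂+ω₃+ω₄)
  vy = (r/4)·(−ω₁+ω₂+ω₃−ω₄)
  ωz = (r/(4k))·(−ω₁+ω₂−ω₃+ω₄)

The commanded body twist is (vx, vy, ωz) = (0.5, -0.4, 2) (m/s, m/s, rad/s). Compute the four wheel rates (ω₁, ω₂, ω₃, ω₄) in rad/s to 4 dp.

(9.0000, 16.0000, -11.0000, 36.0000)

k = lx + ly = 0.15 + 0.12 = 0.2700;  k·ωz = 0.2700·2 = 0.5400
ω₁ (FL) = (vx − vy − k·ωz)/r = 0.3600/0.04 = 9.0000
ω₂ (FR) = (vx + vy + k·ωz)/r = 0.6400/0.04 = 16.0000
ω₃ (RL) = (vx + vy − k·ωz)/r = -0.4400/0.04 = -11.0000
ω₄ (RR) = (vx − vy + k·ωz)/r = 1.4400/0.04 = 36.0000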